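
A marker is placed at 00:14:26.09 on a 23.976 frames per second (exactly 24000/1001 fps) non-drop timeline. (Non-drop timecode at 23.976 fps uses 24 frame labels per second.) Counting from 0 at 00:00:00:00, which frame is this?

frame 20793

Total seconds to the label: (0 × 3600 + 14 × 60 + 26) = 866.
Frame index = 866 × 24 + 9 = 20793.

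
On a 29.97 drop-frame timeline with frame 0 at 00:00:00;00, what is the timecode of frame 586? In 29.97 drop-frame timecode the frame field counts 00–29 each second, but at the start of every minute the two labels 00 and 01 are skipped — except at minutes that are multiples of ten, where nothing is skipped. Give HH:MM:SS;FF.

Each 10-minute DF block holds 10 × 60 × 30 − 9 × 2 = 17982 frames. 586 ÷ 17982 → 0 full blocks, remainder 586.
Within the partial block the first minute is 1800 frames and each further minute 1798, so 0 further minute boundaries passed. Total skipped labels = 18 × 0 + 2 × 0 = 0.
Non-drop label index = 586 + 0 = 586; at 30 labels/s that is 00:00:19:16, i.e. DF 00:00:19;16.

00:00:19;16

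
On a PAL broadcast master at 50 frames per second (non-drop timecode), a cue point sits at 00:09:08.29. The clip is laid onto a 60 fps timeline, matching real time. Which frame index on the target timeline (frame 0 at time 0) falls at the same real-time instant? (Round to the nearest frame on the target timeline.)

frame 32915

Source frame index: (0×3600 + 9×60 + 8) × 50 + 29 = 27429.
Real time: 27429 / (50) = 27429/50 s.
Target frame: (27429/50) × (60) = 164574/5 ≈ 32914.800 → 32915.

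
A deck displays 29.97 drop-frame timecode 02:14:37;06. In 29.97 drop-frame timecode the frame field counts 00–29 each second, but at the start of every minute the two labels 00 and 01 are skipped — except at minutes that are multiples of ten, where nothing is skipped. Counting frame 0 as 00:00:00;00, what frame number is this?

As if non-drop at 30 labels/s: (2 × 3600 + 14 × 60 + 37) × 30 + 6 = 242316.
Minute boundaries passed: 134; those not divisible by 10: 134 − 13 = 121; dropped labels = 2 × 121 = 242.
Actual frame index = 242316 − 242 = 242074.

242074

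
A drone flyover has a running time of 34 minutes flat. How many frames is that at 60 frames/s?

34 min = 2040 s.
Frames = 2040 × 60 = 122400.

122400 frames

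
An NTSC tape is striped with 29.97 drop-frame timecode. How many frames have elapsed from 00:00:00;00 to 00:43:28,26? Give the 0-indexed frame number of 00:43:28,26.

As if non-drop at 30 labels/s: (0 × 3600 + 43 × 60 + 28) × 30 + 26 = 78266.
Minute boundaries passed: 43; those not divisible by 10: 43 − 4 = 39; dropped labels = 2 × 39 = 78.
Actual frame index = 78266 − 78 = 78188.

78188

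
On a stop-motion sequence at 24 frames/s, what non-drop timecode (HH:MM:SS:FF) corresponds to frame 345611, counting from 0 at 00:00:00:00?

345611 ÷ 24 = 14400 full seconds, remainder 11 frames.
14400 s = 4 h 0 min 0 s.
Timecode: 04:00:00:11.

04:00:00:11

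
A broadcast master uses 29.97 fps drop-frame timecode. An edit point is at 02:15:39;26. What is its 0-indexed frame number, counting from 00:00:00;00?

243952

Complete 10-minute blocks: 13, each 17982 frames → 233766.
Remaining 5 whole minutes in the current block: 1800 + 4 × 1798 = 8992 frames.
Within the current minute: 39 × 30 + 26 − 2 = 1194 (labels ;00/;01 skipped at this minute). Total = 233766 + 8992 + 1194 = 243952.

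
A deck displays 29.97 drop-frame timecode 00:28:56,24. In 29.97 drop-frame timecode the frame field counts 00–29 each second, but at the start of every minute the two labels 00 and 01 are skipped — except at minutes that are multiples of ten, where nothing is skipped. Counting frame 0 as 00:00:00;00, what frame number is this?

Complete 10-minute blocks: 2, each 17982 frames → 35964.
Remaining 8 whole minutes in the current block: 1800 + 7 × 1798 = 14386 frames.
Within the current minute: 56 × 30 + 24 − 2 = 1702 (labels ;00/;01 skipped at this minute). Total = 35964 + 14386 + 1702 = 52052.

52052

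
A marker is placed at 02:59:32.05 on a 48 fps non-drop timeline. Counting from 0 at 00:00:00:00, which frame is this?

Total seconds to the label: (2 × 3600 + 59 × 60 + 32) = 10772.
Frame index = 10772 × 48 + 5 = 517061.

517061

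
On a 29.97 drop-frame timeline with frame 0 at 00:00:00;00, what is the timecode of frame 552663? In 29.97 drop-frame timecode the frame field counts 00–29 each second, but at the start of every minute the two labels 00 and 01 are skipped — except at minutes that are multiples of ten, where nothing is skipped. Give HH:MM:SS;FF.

Each 10-minute DF block holds 10 × 60 × 30 − 9 × 2 = 17982 frames. 552663 ÷ 17982 → 30 full blocks, remainder 13203.
Within the partial block the first minute is 1800 frames and each further minute 1798, so 7 further minute boundaries passed. Total skipped labels = 18 × 30 + 2 × 7 = 554.
Non-drop label index = 552663 + 554 = 553217; at 30 labels/s that is 05:07:20:17, i.e. DF 05:07:20;17.

05:07:20;17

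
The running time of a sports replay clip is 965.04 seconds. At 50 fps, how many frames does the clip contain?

48252 frames

Frames = 965.04 × 50 = 48252.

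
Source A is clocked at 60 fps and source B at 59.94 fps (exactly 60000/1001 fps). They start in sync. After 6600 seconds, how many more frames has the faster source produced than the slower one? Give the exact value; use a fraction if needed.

A emits 60 × 6600 = 396000 frames; B emits 60000/1001 × 6600 = 36000000/91.
Difference = 36000/91 frames (≈ 395.6044); B is behind A.

36000/91 frames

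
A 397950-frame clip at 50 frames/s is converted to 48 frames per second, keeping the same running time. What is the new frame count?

382032 frames

Frames at target rate = 397950 × (48) / (50) = 382032.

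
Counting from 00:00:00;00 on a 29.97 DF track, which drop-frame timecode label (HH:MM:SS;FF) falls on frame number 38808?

Ten DF minutes hold 17982 frames, so frame 38808 lies in block 2 (frames 35964–53945) with 2844 frames into that block.
The block's first minute is 1800 frames and the rest 1798 each; 2844 frames reaches minute 1, so 2 × 18 + 1 × 2 = 38 labels have been skipped so far.
Adding those back, label number 38808 + 38 = 38846 at 30 labels/s is 1294 s + 26 f = 0 h 21 min 34 s frame 26, i.e. 00:21:34;26.

00:21:34;26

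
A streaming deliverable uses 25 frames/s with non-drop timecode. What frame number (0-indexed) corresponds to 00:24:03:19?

Total seconds to the label: (0 × 3600 + 24 × 60 + 3) = 1443.
Frame index = 1443 × 25 + 19 = 36094.

36094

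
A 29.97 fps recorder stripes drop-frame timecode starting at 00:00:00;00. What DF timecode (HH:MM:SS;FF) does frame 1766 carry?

00:00:58;26

Ten DF minutes hold 17982 frames, so frame 1766 lies in block 0 (frames 0–17981) with 1766 frames into that block.
The block's first minute is 1800 frames and the rest 1798 each; 1766 frames reaches minute 0, so 0 × 18 + 0 × 2 = 0 labels have been skipped so far.
Adding those back, label number 1766 + 0 = 1766 at 30 labels/s is 58 s + 26 f = 0 h 0 min 58 s frame 26, i.e. 00:00:58;26.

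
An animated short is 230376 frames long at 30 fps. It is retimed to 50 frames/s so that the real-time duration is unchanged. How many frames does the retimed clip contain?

383960 frames

Target frames = source frames × (target rate / source rate) = 230376 × (50)/(30) = 230376 × 5/3 = 383960.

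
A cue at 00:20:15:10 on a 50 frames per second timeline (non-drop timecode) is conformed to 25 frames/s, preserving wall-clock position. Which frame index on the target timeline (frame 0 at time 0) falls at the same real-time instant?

Source frame index: (0×3600 + 20×60 + 15) × 50 + 10 = 60760.
Real time: 60760 / (50) = 6076/5 s.
Target frame: (6076/5) × (25) = 30380.

frame 30380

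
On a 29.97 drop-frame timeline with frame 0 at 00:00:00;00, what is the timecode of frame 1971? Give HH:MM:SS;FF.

00:01:05;23

Ten DF minutes hold 17982 frames, so frame 1971 lies in block 0 (frames 0–17981) with 1971 frames into that block.
The block's first minute is 1800 frames and the rest 1798 each; 1971 frames reaches minute 1, so 0 × 18 + 1 × 2 = 2 labels have been skipped so far.
Adding those back, label number 1971 + 2 = 1973 at 30 labels/s is 65 s + 23 f = 0 h 1 min 5 s frame 23, i.e. 00:01:05;23.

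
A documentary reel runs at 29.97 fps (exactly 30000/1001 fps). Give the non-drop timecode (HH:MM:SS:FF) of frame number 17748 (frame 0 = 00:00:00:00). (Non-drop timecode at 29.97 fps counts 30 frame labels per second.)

00:09:51:18

17748 ÷ 30 = 591 full seconds, remainder 18 frames.
591 s = 0 h 9 min 51 s.
Timecode: 00:09:51:18.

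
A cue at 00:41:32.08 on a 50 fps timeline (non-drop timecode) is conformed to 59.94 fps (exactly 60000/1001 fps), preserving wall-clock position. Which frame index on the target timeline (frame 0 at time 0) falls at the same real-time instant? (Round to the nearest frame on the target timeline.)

Source frame index: (0×3600 + 41×60 + 32) × 50 + 8 = 124608.
Real time: 124608 / (50) = 62304/25 s.
Target frame: (62304/25) × (60000/1001) = 13593600/91 ≈ 149380.220 → 149380.

frame 149380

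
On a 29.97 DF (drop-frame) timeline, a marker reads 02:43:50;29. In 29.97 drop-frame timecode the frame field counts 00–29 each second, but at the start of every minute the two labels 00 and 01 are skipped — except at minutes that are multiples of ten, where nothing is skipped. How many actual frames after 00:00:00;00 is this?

294635

Complete 10-minute blocks: 16, each 17982 frames → 287712.
Remaining 3 whole minutes in the current block: 1800 + 2 × 1798 = 5396 frames.
Within the current minute: 50 × 30 + 29 − 2 = 1527 (labels ;00/;01 skipped at this minute). Total = 287712 + 5396 + 1527 = 294635.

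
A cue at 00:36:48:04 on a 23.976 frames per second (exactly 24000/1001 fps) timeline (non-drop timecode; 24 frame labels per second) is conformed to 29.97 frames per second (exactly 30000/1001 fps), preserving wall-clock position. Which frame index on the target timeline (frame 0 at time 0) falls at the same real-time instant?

Source frame index: (0×3600 + 36×60 + 48) × 24 + 4 = 52996.
Real time: 52996 / (24000/1001) = 13262249/6000 s.
Target frame: (13262249/6000) × (30000/1001) = 66245.

frame 66245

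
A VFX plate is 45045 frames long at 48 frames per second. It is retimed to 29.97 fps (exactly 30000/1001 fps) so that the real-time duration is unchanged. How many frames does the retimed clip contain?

28125 frames

Target frames = source frames × (target rate / source rate) = 45045 × (30000/1001)/(48) = 45045 × 625/1001 = 28125.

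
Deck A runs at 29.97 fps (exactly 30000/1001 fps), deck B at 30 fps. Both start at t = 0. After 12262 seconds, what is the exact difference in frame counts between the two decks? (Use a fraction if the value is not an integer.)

367860/1001 frames

A emits 30000/1001 × 12262 = 367860000/1001 frames; B emits 30 × 12262 = 367860.
Difference = 367860/1001 frames (≈ 367.4925); B is ahead of A.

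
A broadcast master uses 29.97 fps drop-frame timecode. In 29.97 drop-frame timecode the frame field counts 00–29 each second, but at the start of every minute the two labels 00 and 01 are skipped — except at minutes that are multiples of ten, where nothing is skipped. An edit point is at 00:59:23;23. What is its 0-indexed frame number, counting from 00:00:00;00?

106805

As if non-drop at 30 labels/s: (0 × 3600 + 59 × 60 + 23) × 30 + 23 = 106913.
Minute boundaries passed: 59; those not divisible by 10: 59 − 5 = 54; dropped labels = 2 × 54 = 108.
Actual frame index = 106913 − 108 = 106805.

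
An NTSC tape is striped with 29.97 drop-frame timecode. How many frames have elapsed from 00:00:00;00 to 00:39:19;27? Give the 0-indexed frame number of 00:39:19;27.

As if non-drop at 30 labels/s: (0 × 3600 + 39 × 60 + 19) × 30 + 27 = 70797.
Minute boundaries passed: 39; those not divisible by 10: 39 − 3 = 36; dropped labels = 2 × 36 = 72.
Actual frame index = 70797 − 72 = 70725.

70725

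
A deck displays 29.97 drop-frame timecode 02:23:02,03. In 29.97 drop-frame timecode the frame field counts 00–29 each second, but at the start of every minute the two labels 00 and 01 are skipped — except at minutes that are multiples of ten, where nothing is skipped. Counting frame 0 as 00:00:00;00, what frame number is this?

Complete 10-minute blocks: 14, each 17982 frames → 251748.
Remaining 3 whole minutes in the current block: 1800 + 2 × 1798 = 5396 frames.
Within the current minute: 2 × 30 + 3 − 2 = 61 (labels ;00/;01 skipped at this minute). Total = 251748 + 5396 + 61 = 257205.

257205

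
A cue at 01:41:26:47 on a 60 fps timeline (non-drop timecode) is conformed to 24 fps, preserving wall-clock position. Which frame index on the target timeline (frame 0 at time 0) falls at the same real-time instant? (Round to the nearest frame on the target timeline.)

Source frame index: (1×3600 + 41×60 + 26) × 60 + 47 = 365207.
Real time: 365207 / (60) = 365207/60 s.
Target frame: (365207/60) × (24) = 730414/5 ≈ 146082.800 → 146083.

frame 146083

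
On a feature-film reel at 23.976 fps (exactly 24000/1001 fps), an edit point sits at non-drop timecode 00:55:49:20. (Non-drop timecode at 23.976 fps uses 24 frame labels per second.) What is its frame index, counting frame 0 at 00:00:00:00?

80396

Total seconds to the label: (0 × 3600 + 55 × 60 + 49) = 3349.
Frame index = 3349 × 24 + 20 = 80396.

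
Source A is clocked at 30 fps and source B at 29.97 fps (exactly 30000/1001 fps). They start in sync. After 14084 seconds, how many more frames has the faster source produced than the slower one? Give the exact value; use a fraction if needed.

60360/143 frames

A emits 30 × 14084 = 422520 frames; B emits 30000/1001 × 14084 = 60360000/143.
Difference = 60360/143 frames (≈ 422.0979); B is behind A.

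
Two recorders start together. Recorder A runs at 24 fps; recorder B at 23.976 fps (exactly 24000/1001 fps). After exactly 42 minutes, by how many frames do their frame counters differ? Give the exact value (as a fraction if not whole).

8640/143 frames

42 min = 2520 s.
A emits 24 × 2520 = 60480 frames; B emits 24000/1001 × 2520 = 8640000/143.
Difference = 8640/143 frames (≈ 60.4196); B is behind A.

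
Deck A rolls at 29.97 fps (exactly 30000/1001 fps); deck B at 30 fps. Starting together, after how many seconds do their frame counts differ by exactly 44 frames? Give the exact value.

22022/15 seconds

The gap grows by |30 − 30000/1001| = 30/1001 frames per second.
Time for a 44-frame gap: 44 ÷ (30/1001) = 22022/15 s.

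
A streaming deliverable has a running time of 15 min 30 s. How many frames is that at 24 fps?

15 min 30 s = 930 s.
Frames = 930 × 24 = 22320.

22320 frames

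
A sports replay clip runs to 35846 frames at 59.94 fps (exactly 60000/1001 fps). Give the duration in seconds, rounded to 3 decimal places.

Running time = 35846 × 1001/60000 = 17940923/30000 s ≈ 598.031 s.

598.031 seconds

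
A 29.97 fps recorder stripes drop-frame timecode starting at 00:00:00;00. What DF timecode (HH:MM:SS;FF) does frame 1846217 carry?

17:06:42;05

Ten DF minutes hold 17982 frames, so frame 1846217 lies in block 102 (frames 1834164–1852145) with 12053 frames into that block.
The block's first minute is 1800 frames and the rest 1798 each; 12053 frames reaches minute 6, so 102 × 18 + 6 × 2 = 1848 labels have been skipped so far.
Adding those back, label number 1846217 + 1848 = 1848065 at 30 labels/s is 61602 s + 5 f = 17 h 6 min 42 s frame 5, i.e. 17:06:42;05.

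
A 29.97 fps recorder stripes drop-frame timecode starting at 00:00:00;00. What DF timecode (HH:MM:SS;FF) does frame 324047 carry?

03:00:12;11

Ten DF minutes hold 17982 frames, so frame 324047 lies in block 18 (frames 323676–341657) with 371 frames into that block.
The block's first minute is 1800 frames and the rest 1798 each; 371 frames reaches minute 0, so 18 × 18 + 0 × 2 = 324 labels have been skipped so far.
Adding those back, label number 324047 + 324 = 324371 at 30 labels/s is 10812 s + 11 f = 3 h 0 min 12 s frame 11, i.e. 03:00:12;11.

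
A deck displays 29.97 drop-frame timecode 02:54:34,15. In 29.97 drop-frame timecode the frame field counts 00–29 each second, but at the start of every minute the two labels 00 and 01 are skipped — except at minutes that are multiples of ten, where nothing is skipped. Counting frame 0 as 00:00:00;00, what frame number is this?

As if non-drop at 30 labels/s: (2 × 3600 + 54 × 60 + 34) × 30 + 15 = 314235.
Minute boundaries passed: 174; those not divisible by 10: 174 − 17 = 157; dropped labels = 2 × 157 = 314.
Actual frame index = 314235 − 314 = 313921.

313921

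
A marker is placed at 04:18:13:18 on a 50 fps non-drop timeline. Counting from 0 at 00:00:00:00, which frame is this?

Total seconds to the label: (4 × 3600 + 18 × 60 + 13) = 15493.
Frame index = 15493 × 50 + 18 = 774668.

frame 774668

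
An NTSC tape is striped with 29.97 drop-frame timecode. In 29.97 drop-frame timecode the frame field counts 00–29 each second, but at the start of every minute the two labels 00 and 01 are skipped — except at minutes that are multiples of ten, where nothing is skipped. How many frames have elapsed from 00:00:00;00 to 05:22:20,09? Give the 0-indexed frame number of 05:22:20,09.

579629

Complete 10-minute blocks: 32, each 17982 frames → 575424.
Remaining 2 whole minutes in the current block: 1800 + 1 × 1798 = 3598 frames.
Within the current minute: 20 × 30 + 9 − 2 = 607 (labels ;00/;01 skipped at this minute). Total = 575424 + 3598 + 607 = 579629.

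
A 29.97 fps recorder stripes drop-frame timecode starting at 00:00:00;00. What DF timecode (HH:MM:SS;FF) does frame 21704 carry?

00:12:04;06

Ten DF minutes hold 17982 frames, so frame 21704 lies in block 1 (frames 17982–35963) with 3722 frames into that block.
The block's first minute is 1800 frames and the rest 1798 each; 3722 frames reaches minute 2, so 1 × 18 + 2 × 2 = 22 labels have been skipped so far.
Adding those back, label number 21704 + 22 = 21726 at 30 labels/s is 724 s + 6 f = 0 h 12 min 4 s frame 6, i.e. 00:12:04;06.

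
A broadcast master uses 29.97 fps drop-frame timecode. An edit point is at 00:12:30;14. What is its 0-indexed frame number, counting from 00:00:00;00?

22492

As if non-drop at 30 labels/s: (0 × 3600 + 12 × 60 + 30) × 30 + 14 = 22514.
Minute boundaries passed: 12; those not divisible by 10: 12 − 1 = 11; dropped labels = 2 × 11 = 22.
Actual frame index = 22514 − 22 = 22492.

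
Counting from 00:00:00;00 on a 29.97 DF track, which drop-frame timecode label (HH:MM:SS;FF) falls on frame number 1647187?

Each 10-minute DF block holds 10 × 60 × 30 − 9 × 2 = 17982 frames. 1647187 ÷ 17982 → 91 full blocks, remainder 10825.
Within the partial block the first minute is 1800 frames and each further minute 1798, so 6 further minute boundaries passed. Total skipped labels = 18 × 91 + 2 × 6 = 1650.
Non-drop label index = 1647187 + 1650 = 1648837; at 30 labels/s that is 15:16:01:07, i.e. DF 15:16:01;07.

15:16:01;07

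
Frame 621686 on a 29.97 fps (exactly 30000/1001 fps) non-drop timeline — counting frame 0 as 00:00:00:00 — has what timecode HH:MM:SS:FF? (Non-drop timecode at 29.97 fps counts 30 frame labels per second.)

621686 ÷ 30 = 20722 full seconds, remainder 26 frames.
20722 s = 5 h 45 min 22 s.
Timecode: 05:45:22:26.

05:45:22:26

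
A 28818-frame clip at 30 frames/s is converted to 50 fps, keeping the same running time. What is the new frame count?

48030 frames

Target frames = source frames × (target rate / source rate) = 28818 × (50)/(30) = 28818 × 5/3 = 48030.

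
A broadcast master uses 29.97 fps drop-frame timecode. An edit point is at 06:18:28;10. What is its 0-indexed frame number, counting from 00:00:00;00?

680568

Complete 10-minute blocks: 37, each 17982 frames → 665334.
Remaining 8 whole minutes in the current block: 1800 + 7 × 1798 = 14386 frames.
Within the current minute: 28 × 30 + 10 − 2 = 848 (labels ;00/;01 skipped at this minute). Total = 665334 + 14386 + 848 = 680568.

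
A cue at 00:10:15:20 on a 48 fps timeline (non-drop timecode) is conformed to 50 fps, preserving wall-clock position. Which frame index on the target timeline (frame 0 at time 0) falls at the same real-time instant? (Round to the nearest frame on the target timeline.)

Source frame index: (0×3600 + 10×60 + 15) × 48 + 20 = 29540.
Real time: 29540 / (48) = 7385/12 s.
Target frame: (7385/12) × (50) = 184625/6 ≈ 30770.833 → 30771.

frame 30771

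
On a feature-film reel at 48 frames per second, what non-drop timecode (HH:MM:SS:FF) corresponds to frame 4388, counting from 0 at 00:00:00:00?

00:01:31:20

4388 ÷ 48 = 91 full seconds, remainder 20 frames.
91 s = 0 h 1 min 31 s.
Timecode: 00:01:31:20.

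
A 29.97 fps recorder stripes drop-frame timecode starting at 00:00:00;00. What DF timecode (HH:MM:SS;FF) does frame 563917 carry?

Each 10-minute DF block holds 10 × 60 × 30 − 9 × 2 = 17982 frames. 563917 ÷ 17982 → 31 full blocks, remainder 6475.
Within the partial block the first minute is 1800 frames and each further minute 1798, so 3 further minute boundaries passed. Total skipped labels = 18 × 31 + 2 × 3 = 564.
Non-drop label index = 563917 + 564 = 564481; at 30 labels/s that is 05:13:36:01, i.e. DF 05:13:36;01.

05:13:36;01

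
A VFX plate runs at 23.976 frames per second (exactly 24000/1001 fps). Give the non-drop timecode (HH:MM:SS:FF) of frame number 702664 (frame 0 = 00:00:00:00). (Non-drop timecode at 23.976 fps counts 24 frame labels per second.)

702664 ÷ 24 = 29277 full seconds, remainder 16 frames.
29277 s = 8 h 7 min 57 s.
Timecode: 08:07:57:16.

08:07:57:16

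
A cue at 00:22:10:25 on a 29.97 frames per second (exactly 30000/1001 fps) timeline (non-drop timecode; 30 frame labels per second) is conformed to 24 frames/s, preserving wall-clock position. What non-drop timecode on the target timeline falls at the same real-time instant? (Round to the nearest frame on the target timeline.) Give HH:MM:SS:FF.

00:22:12:04

Source frame index: (0×3600 + 22×60 + 10) × 30 + 25 = 39925.
Real time: 39925 / (30000/1001) = 1598597/1200 s.
Target frame: (1598597/1200) × (24) = 1598597/50 ≈ 31971.940 → 31972.
At 24 labels/s: frame 31972 → 00:22:12:04.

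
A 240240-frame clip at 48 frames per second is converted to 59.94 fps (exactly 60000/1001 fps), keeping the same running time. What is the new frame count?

Target frames = source frames × (target rate / source rate) = 240240 × (60000/1001)/(48) = 240240 × 1250/1001 = 300000.

300000 frames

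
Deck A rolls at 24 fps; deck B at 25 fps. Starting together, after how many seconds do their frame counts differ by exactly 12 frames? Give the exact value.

12 seconds

The gap grows by |25 − 24| = 1 frame per second.
Time for a 12-frame gap: 12 ÷ (1) = 12 s.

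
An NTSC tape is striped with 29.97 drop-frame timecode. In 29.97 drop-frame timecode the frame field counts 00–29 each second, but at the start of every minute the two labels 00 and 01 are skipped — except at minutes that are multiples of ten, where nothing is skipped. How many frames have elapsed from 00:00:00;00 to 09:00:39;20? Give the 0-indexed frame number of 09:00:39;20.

As if non-drop at 30 labels/s: (9 × 3600 + 0 × 60 + 39) × 30 + 20 = 973190.
Minute boundaries passed: 540; those not divisible by 10: 540 − 54 = 486; dropped labels = 2 × 486 = 972.
Actual frame index = 973190 − 972 = 972218.

972218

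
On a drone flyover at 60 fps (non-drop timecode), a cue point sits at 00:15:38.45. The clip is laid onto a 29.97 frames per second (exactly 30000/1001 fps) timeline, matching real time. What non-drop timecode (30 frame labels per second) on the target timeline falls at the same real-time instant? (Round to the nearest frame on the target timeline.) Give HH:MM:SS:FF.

Source frame index: (0×3600 + 15×60 + 38) × 60 + 45 = 56325.
Real time: 56325 / (60) = 3755/4 s.
Target frame: (3755/4) × (30000/1001) = 28162500/1001 ≈ 28134.366 → 28134.
At 30 labels/s: frame 28134 → 00:15:37:24.

00:15:37:24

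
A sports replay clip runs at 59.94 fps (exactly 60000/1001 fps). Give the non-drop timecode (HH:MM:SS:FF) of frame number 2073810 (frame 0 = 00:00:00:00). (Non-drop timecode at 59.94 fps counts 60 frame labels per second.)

09:36:03:30

2073810 ÷ 60 = 34563 full seconds, remainder 30 frames.
34563 s = 9 h 36 min 3 s.
Timecode: 09:36:03:30.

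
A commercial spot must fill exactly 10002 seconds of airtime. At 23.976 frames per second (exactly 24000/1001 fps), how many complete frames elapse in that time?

239808 frames

Frames = 10002 × 24000/1001 = 240048000/1001 ≈ 239808.1918.
Complete frames: 239808.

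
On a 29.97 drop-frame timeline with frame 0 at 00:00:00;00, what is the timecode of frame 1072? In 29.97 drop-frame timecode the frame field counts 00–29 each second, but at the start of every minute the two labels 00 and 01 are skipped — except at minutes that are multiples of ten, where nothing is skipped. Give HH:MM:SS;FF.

Ten DF minutes hold 17982 frames, so frame 1072 lies in block 0 (frames 0–17981) with 1072 frames into that block.
The block's first minute is 1800 frames and the rest 1798 each; 1072 frames reaches minute 0, so 0 × 18 + 0 × 2 = 0 labels have been skipped so far.
Adding those back, label number 1072 + 0 = 1072 at 30 labels/s is 35 s + 22 f = 0 h 0 min 35 s frame 22, i.e. 00:00:35;22.

00:00:35;22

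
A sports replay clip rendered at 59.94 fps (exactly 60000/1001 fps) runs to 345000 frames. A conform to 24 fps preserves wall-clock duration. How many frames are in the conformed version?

Target frames = source frames × (target rate / source rate) = 345000 × (24)/(60000/1001) = 345000 × 1001/2500 = 138138.

138138 frames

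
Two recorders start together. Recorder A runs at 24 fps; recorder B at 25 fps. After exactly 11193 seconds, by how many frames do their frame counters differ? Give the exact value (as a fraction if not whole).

11193 frames

A emits 24 × 11193 = 268632 frames; B emits 25 × 11193 = 279825.
Difference = 11193 frames; B is ahead of A.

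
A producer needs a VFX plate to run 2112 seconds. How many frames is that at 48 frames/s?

Frames = 2112 × 48 = 101376.

101376 frames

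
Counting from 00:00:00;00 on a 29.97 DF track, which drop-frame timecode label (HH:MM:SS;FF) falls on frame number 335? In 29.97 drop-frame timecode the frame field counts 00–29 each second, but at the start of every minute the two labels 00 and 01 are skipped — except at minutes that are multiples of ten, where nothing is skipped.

Each 10-minute DF block holds 10 × 60 × 30 − 9 × 2 = 17982 frames. 335 ÷ 17982 → 0 full blocks, remainder 335.
Within the partial block the first minute is 1800 frames and each further minute 1798, so 0 further minute boundaries passed. Total skipped labels = 18 × 0 + 2 × 0 = 0.
Non-drop label index = 335 + 0 = 335; at 30 labels/s that is 00:00:11:05, i.e. DF 00:00:11;05.

00:00:11;05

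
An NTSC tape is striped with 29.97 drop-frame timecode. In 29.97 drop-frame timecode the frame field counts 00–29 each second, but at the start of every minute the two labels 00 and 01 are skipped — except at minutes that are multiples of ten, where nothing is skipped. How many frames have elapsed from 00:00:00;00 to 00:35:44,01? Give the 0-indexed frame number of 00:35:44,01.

64257

As if non-drop at 30 labels/s: (0 × 3600 + 35 × 60 + 44) × 30 + 1 = 64321.
Minute boundaries passed: 35; those not divisible by 10: 35 − 3 = 32; dropped labels = 2 × 32 = 64.
Actual frame index = 64321 − 64 = 64257.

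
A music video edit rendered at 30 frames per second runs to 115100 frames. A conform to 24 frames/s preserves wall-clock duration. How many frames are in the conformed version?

92080 frames

Target frames = source frames × (target rate / source rate) = 115100 × (24)/(30) = 115100 × 4/5 = 92080.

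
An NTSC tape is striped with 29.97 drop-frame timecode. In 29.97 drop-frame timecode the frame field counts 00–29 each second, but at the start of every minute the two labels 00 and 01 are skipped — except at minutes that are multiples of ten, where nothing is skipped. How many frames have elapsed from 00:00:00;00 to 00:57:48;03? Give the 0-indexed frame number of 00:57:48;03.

Complete 10-minute blocks: 5, each 17982 frames → 89910.
Remaining 7 whole minutes in the current block: 1800 + 6 × 1798 = 12588 frames.
Within the current minute: 48 × 30 + 3 − 2 = 1441 (labels ;00/;01 skipped at this minute). Total = 89910 + 12588 + 1441 = 103939.

103939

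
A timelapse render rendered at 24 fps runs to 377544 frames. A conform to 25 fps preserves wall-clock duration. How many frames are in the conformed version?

Target frames = source frames × (target rate / source rate) = 377544 × (25)/(24) = 377544 × 25/24 = 393275.

393275 frames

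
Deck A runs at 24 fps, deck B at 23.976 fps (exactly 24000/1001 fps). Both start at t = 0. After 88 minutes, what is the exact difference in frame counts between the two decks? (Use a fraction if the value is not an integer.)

88 min = 5280 s.
A emits 24 × 5280 = 126720 frames; B emits 24000/1001 × 5280 = 11520000/91.
Difference = 11520/91 frames (≈ 126.5934); B is behind A.

11520/91 frames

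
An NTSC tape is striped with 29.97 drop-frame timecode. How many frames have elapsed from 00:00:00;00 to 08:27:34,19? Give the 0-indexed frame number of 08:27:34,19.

As if non-drop at 30 labels/s: (8 × 3600 + 27 × 60 + 34) × 30 + 19 = 913639.
Minute boundaries passed: 507; those not divisible by 10: 507 − 50 = 457; dropped labels = 2 × 457 = 914.
Actual frame index = 913639 − 914 = 912725.

912725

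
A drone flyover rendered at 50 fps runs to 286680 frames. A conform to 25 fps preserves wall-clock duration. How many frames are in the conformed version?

143340 frames

Target frames = source frames × (target rate / source rate) = 286680 × (25)/(50) = 286680 × 1/2 = 143340.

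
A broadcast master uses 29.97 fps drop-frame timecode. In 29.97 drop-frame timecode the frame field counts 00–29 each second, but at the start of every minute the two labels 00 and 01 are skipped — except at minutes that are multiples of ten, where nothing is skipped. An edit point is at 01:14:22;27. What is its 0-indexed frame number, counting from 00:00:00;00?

133753

Complete 10-minute blocks: 7, each 17982 frames → 125874.
Remaining 4 whole minutes in the current block: 1800 + 3 × 1798 = 7194 frames.
Within the current minute: 22 × 30 + 27 − 2 = 685 (labels ;00/;01 skipped at this minute). Total = 125874 + 7194 + 685 = 133753.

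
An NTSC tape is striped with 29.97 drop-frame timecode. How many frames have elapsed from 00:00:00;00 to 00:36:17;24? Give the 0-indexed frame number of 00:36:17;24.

Complete 10-minute blocks: 3, each 17982 frames → 53946.
Remaining 6 whole minutes in the current block: 1800 + 5 × 1798 = 10790 frames.
Within the current minute: 17 × 30 + 24 − 2 = 532 (labels ;00/;01 skipped at this minute). Total = 53946 + 10790 + 532 = 65268.

65268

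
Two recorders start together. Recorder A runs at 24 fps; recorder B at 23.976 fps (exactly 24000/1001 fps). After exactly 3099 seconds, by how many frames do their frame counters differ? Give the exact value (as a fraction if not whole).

74376/1001 frames

A emits 24 × 3099 = 74376 frames; B emits 24000/1001 × 3099 = 74376000/1001.
Difference = 74376/1001 frames (≈ 74.3017); B is behind A.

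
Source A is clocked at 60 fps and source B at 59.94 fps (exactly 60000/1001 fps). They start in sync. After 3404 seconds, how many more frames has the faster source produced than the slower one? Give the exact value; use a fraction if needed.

A emits 60 × 3404 = 204240 frames; B emits 60000/1001 × 3404 = 204240000/1001.
Difference = 204240/1001 frames (≈ 204.0360); B is behind A.

204240/1001 frames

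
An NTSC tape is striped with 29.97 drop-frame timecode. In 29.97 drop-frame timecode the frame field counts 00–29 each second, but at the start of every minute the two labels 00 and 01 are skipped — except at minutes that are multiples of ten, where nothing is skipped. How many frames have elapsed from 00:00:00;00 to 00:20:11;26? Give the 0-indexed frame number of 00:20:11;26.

Complete 10-minute blocks: 2, each 17982 frames → 35964.
Remaining 0 whole minutes in the current block: 0 frames.
Within the current minute: 11 × 30 + 26 = 356. Total = 35964 + 0 + 356 = 36320.

36320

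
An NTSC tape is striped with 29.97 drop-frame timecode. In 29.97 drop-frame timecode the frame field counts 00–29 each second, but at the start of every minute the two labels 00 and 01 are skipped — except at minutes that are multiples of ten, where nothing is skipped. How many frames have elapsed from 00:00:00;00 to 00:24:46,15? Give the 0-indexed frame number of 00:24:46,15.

44551

As if non-drop at 30 labels/s: (0 × 3600 + 24 × 60 + 46) × 30 + 15 = 44595.
Minute boundaries passed: 24; those not divisible by 10: 24 − 2 = 22; dropped labels = 2 × 22 = 44.
Actual frame index = 44595 − 44 = 44551.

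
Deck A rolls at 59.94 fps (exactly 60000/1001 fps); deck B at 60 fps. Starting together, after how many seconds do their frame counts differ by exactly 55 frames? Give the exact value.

The gap grows by |60 − 60000/1001| = 60/1001 frames per second.
Time for a 55-frame gap: 55 ÷ (60/1001) = 11011/12 s.

11011/12 seconds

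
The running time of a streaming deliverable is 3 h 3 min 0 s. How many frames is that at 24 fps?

3 h 3 min 0 s = 10980 s.
Frames = 10980 × 24 = 263520.

263520 frames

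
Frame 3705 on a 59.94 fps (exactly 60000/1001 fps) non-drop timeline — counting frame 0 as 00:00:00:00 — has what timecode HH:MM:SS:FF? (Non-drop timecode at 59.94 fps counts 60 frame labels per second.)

00:01:01:45

3705 ÷ 60 = 61 full seconds, remainder 45 frames.
61 s = 0 h 1 min 1 s.
Timecode: 00:01:01:45.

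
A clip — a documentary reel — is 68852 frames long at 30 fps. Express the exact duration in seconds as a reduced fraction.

34426/15 seconds

Running time = 68852 ÷ (30) = 68852 × 1/30 = 34426/15 s.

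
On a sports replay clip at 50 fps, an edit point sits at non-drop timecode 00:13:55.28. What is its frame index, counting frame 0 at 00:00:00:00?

Total seconds to the label: (0 × 3600 + 13 × 60 + 55) = 835.
Frame index = 835 × 50 + 28 = 41778.

41778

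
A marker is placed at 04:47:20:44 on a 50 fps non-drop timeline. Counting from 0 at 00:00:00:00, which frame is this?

Total seconds to the label: (4 × 3600 + 47 × 60 + 20) = 17240.
Frame index = 17240 × 50 + 44 = 862044.

frame 862044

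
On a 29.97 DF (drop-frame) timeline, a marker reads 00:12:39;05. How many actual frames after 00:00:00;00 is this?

22753

As if non-drop at 30 labels/s: (0 × 3600 + 12 × 60 + 39) × 30 + 5 = 22775.
Minute boundaries passed: 12; those not divisible by 10: 12 − 1 = 11; dropped labels = 2 × 11 = 22.
Actual frame index = 22775 − 22 = 22753.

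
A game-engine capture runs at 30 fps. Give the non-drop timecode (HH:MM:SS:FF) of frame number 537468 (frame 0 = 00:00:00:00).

04:58:35:18

537468 ÷ 30 = 17915 full seconds, remainder 18 frames.
17915 s = 4 h 58 min 35 s.
Timecode: 04:58:35:18.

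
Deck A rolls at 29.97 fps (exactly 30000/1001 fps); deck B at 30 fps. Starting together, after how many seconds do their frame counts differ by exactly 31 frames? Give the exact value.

The gap grows by |30 − 30000/1001| = 30/1001 frames per second.
Time for a 31-frame gap: 31 ÷ (30/1001) = 31031/30 s.

31031/30 seconds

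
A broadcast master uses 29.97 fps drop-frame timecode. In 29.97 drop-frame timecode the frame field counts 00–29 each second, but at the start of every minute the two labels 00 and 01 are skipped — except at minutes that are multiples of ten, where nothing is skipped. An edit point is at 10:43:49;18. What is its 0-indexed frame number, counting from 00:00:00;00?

1157730

Complete 10-minute blocks: 64, each 17982 frames → 1150848.
Remaining 3 whole minutes in the current block: 1800 + 2 × 1798 = 5396 frames.
Within the current minute: 49 × 30 + 18 − 2 = 1486 (labels ;00/;01 skipped at this minute). Total = 1150848 + 5396 + 1486 = 1157730.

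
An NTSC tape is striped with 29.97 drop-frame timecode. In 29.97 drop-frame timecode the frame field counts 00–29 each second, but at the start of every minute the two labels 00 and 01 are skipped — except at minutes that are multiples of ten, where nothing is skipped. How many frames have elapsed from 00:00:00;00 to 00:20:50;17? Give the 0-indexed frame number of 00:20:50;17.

As if non-drop at 30 labels/s: (0 × 3600 + 20 × 60 + 50) × 30 + 17 = 37517.
Minute boundaries passed: 20; those not divisible by 10: 20 − 2 = 18; dropped labels = 2 × 18 = 36.
Actual frame index = 37517 − 36 = 37481.

37481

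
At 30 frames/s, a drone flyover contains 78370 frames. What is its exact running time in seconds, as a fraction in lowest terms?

Running time = 78370 ÷ (30) = 78370 × 1/30 = 7837/3 s.

7837/3 seconds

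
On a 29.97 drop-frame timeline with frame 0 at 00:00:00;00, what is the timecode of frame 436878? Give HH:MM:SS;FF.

04:02:57;04

Ten DF minutes hold 17982 frames, so frame 436878 lies in block 24 (frames 431568–449549) with 5310 frames into that block.
The block's first minute is 1800 frames and the rest 1798 each; 5310 frames reaches minute 2, so 24 × 18 + 2 × 2 = 436 labels have been skipped so far.
Adding those back, label number 436878 + 436 = 437314 at 30 labels/s is 14577 s + 4 f = 4 h 2 min 57 s frame 4, i.e. 04:02:57;04.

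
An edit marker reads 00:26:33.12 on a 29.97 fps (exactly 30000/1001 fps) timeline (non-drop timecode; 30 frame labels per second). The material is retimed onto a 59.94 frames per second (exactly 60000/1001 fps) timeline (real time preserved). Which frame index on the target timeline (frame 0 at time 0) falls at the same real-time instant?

frame 95604

Source frame index: (0×3600 + 26×60 + 33) × 30 + 12 = 47802.
Real time: 47802 / (30000/1001) = 7974967/5000 s.
Target frame: (7974967/5000) × (60000/1001) = 95604.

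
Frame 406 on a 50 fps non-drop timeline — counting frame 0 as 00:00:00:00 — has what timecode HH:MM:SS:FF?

406 ÷ 50 = 8 full seconds, remainder 6 frames.
8 s = 0 h 0 min 8 s.
Timecode: 00:00:08:06.

00:00:08:06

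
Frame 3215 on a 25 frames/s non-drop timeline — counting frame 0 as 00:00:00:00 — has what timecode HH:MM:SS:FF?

00:02:08:15

3215 ÷ 25 = 128 full seconds, remainder 15 frames.
128 s = 0 h 2 min 8 s.
Timecode: 00:02:08:15.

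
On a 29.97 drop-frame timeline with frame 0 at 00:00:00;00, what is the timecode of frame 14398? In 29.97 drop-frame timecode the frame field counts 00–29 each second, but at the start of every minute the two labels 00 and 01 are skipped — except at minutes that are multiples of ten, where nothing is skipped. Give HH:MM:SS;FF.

Each 10-minute DF block holds 10 × 60 × 30 − 9 × 2 = 17982 frames. 14398 ÷ 17982 → 0 full blocks, remainder 14398.
Within the partial block the first minute is 1800 frames and each further minute 1798, so 8 further minute boundaries passed. Total skipped labels = 18 × 0 + 2 × 8 = 16.
Non-drop label index = 14398 + 16 = 14414; at 30 labels/s that is 00:08:00:14, i.e. DF 00:08:00;14.

00:08:00;14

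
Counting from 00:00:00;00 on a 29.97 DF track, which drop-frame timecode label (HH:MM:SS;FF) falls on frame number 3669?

Each 10-minute DF block holds 10 × 60 × 30 − 9 × 2 = 17982 frames. 3669 ÷ 17982 → 0 full blocks, remainder 3669.
Within the partial block the first minute is 1800 frames and each further minute 1798, so 2 further minute boundaries passed. Total skipped labels = 18 × 0 + 2 × 2 = 4.
Non-drop label index = 3669 + 4 = 3673; at 30 labels/s that is 00:02:02:13, i.e. DF 00:02:02;13.

00:02:02;13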